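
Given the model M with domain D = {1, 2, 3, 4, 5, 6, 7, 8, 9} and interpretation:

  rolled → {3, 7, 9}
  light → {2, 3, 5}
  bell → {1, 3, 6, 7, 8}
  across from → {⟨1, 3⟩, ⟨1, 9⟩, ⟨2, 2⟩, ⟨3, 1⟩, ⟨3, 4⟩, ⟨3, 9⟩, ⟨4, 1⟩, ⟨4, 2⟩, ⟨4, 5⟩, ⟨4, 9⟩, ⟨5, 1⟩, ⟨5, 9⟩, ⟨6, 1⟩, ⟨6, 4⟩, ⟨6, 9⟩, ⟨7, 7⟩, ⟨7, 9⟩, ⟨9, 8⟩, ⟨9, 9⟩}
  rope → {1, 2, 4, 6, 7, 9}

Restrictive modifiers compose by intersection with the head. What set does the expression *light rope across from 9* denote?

⟦across from 9⟧ = {x : ⟨x, 9⟩ ∈ ⟦across from⟧} = {1, 3, 4, 5, 6, 7, 9}
⟦rope⟧ = {1, 2, 4, 6, 7, 9}
… ∩ ⟦across from 9⟧ = {1, 2, 4, 6, 7, 9} ∩ {1, 3, 4, 5, 6, 7, 9} = {1, 4, 6, 7, 9}
… ∩ ⟦light⟧ = {1, 4, 6, 7, 9} ∩ {2, 3, 5} = ∅
So ⟦light rope across from 9⟧ = ∅.

∅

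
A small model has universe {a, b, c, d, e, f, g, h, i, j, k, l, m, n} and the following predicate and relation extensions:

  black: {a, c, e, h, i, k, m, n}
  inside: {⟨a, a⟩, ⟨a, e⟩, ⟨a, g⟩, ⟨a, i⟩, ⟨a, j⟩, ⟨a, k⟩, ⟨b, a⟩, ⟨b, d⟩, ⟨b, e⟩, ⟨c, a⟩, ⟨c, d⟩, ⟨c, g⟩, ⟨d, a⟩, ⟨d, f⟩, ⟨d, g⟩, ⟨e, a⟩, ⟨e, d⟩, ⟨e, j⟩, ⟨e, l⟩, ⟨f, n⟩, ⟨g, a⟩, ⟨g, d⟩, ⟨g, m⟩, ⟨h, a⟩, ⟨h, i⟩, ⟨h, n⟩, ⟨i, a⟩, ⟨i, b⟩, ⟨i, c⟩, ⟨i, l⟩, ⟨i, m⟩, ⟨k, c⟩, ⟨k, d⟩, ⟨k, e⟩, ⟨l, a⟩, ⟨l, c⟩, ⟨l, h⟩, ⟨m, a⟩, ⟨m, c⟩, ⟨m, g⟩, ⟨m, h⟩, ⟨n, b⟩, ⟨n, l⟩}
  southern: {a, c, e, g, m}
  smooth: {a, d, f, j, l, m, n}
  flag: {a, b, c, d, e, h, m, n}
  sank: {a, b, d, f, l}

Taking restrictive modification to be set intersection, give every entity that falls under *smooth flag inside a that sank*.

{a, d}

⟦inside a⟧ = {x : ⟨x, a⟩ ∈ ⟦inside⟧} = {a, b, c, d, e, g, h, i, l, m}
⟦that sank⟧ = ⟦sank⟧ = {a, b, d, f, l}
⟦flag⟧ = {a, b, c, d, e, h, m, n}
… ∩ ⟦inside a⟧ = {a, b, c, d, e, h, m, n} ∩ {a, b, c, d, e, g, h, i, l, m} = {a, b, c, d, e, h, m}
… ∩ ⟦that sank⟧ = {a, b, c, d, e, h, m} ∩ {a, b, d, f, l} = {a, b, d}
… ∩ ⟦smooth⟧ = {a, b, d} ∩ {a, d, f, j, l, m, n} = {a, d}
So ⟦smooth flag inside a that sank⟧ = {a, d}.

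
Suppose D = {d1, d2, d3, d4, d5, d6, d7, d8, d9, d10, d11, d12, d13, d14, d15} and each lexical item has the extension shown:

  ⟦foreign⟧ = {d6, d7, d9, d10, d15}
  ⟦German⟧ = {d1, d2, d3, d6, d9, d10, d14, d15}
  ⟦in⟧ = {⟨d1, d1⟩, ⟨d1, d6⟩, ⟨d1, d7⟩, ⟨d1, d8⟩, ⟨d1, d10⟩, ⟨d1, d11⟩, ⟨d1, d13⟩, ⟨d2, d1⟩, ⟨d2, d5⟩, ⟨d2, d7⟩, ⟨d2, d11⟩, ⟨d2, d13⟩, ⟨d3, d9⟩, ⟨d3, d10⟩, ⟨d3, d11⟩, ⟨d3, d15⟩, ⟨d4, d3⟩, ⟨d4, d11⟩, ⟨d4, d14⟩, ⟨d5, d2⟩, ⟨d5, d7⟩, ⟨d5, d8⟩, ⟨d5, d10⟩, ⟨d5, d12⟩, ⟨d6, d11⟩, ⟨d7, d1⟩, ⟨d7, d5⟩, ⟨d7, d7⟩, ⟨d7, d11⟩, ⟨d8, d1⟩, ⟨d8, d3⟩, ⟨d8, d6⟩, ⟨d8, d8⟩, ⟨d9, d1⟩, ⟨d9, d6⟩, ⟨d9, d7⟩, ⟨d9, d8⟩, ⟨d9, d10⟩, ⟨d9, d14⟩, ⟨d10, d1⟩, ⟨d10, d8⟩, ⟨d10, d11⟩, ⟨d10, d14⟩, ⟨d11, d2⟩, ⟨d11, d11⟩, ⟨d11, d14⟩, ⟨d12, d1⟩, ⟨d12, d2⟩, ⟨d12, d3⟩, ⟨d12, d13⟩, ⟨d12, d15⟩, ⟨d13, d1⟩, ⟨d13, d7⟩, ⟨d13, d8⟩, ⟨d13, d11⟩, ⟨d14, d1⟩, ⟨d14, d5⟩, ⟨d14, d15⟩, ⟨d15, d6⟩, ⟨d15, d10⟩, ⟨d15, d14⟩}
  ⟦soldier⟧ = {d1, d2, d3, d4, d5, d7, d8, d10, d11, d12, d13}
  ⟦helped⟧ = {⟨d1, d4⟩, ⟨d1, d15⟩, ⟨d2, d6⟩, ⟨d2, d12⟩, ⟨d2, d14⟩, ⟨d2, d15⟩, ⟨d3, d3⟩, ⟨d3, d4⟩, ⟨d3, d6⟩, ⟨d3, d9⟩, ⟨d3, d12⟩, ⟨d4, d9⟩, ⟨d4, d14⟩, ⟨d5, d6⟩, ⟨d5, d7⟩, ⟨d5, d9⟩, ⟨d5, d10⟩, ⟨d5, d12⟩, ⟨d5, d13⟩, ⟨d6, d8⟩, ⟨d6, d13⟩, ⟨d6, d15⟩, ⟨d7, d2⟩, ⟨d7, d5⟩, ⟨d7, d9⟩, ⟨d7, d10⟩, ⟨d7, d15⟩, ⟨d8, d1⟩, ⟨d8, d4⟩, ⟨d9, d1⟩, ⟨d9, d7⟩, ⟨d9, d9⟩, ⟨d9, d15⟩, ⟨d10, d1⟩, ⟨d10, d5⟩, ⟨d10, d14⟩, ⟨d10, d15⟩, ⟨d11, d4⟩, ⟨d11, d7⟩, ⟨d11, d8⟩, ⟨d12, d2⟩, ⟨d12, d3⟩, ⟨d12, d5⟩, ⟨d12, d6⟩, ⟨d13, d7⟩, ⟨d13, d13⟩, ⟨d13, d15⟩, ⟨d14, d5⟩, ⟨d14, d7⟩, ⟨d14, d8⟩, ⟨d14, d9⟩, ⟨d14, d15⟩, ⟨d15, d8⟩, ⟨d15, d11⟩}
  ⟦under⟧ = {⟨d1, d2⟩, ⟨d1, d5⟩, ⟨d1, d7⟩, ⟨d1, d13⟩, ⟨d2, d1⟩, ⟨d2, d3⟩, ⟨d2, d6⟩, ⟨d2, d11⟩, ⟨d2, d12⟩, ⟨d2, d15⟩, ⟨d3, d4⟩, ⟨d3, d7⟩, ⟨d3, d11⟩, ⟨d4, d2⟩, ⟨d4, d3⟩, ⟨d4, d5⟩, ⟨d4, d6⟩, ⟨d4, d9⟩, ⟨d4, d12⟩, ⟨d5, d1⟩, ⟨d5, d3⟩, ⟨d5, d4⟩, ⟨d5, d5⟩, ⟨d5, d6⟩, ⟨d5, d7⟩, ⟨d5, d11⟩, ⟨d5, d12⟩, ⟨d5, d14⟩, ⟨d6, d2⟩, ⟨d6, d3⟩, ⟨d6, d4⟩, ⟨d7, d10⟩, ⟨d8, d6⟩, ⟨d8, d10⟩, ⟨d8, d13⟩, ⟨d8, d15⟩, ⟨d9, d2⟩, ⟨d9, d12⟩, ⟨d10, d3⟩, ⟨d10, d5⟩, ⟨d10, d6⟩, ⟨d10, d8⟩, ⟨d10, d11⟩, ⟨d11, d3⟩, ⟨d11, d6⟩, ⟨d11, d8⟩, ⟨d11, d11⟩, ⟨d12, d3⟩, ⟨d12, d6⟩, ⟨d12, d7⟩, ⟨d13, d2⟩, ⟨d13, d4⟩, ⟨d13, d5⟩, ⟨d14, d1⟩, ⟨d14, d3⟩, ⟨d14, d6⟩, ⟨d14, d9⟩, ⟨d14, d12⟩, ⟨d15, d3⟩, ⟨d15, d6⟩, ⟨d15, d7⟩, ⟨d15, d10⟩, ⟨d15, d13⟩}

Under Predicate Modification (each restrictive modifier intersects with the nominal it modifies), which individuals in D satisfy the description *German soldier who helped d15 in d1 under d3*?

⟦who helped d15⟧ = {x : ⟨x, d15⟩ ∈ ⟦helped⟧} = {d1, d2, d6, d7, d9, d10, d13, d14}
⟦in d1⟧ = {x : ⟨x, d1⟩ ∈ ⟦in⟧} = {d1, d2, d7, d8, d9, d10, d12, d13, d14}
⟦under d3⟧ = {x : ⟨x, d3⟩ ∈ ⟦under⟧} = {d2, d4, d5, d6, d10, d11, d12, d14, d15}
⟦soldier⟧ = {d1, d2, d3, d4, d5, d7, d8, d10, d11, d12, d13}
… ∩ ⟦who helped d15⟧ = {d1, d2, d3, d4, d5, d7, d8, d10, d11, d12, d13} ∩ {d1, d2, d6, d7, d9, d10, d13, d14} = {d1, d2, d7, d10, d13}
… ∩ ⟦in d1⟧ = {d1, d2, d7, d10, d13} ∩ {d1, d2, d7, d8, d9, d10, d12, d13, d14} = {d1, d2, d7, d10, d13}
… ∩ ⟦under d3⟧ = {d1, d2, d7, d10, d13} ∩ {d2, d4, d5, d6, d10, d11, d12, d14, d15} = {d2, d10}
… ∩ ⟦German⟧ = {d2, d10} ∩ {d1, d2, d3, d6, d9, d10, d14, d15} = {d2, d10}
So ⟦German soldier who helped d15 in d1 under d3⟧ = {d2, d10}.

{d2, d10}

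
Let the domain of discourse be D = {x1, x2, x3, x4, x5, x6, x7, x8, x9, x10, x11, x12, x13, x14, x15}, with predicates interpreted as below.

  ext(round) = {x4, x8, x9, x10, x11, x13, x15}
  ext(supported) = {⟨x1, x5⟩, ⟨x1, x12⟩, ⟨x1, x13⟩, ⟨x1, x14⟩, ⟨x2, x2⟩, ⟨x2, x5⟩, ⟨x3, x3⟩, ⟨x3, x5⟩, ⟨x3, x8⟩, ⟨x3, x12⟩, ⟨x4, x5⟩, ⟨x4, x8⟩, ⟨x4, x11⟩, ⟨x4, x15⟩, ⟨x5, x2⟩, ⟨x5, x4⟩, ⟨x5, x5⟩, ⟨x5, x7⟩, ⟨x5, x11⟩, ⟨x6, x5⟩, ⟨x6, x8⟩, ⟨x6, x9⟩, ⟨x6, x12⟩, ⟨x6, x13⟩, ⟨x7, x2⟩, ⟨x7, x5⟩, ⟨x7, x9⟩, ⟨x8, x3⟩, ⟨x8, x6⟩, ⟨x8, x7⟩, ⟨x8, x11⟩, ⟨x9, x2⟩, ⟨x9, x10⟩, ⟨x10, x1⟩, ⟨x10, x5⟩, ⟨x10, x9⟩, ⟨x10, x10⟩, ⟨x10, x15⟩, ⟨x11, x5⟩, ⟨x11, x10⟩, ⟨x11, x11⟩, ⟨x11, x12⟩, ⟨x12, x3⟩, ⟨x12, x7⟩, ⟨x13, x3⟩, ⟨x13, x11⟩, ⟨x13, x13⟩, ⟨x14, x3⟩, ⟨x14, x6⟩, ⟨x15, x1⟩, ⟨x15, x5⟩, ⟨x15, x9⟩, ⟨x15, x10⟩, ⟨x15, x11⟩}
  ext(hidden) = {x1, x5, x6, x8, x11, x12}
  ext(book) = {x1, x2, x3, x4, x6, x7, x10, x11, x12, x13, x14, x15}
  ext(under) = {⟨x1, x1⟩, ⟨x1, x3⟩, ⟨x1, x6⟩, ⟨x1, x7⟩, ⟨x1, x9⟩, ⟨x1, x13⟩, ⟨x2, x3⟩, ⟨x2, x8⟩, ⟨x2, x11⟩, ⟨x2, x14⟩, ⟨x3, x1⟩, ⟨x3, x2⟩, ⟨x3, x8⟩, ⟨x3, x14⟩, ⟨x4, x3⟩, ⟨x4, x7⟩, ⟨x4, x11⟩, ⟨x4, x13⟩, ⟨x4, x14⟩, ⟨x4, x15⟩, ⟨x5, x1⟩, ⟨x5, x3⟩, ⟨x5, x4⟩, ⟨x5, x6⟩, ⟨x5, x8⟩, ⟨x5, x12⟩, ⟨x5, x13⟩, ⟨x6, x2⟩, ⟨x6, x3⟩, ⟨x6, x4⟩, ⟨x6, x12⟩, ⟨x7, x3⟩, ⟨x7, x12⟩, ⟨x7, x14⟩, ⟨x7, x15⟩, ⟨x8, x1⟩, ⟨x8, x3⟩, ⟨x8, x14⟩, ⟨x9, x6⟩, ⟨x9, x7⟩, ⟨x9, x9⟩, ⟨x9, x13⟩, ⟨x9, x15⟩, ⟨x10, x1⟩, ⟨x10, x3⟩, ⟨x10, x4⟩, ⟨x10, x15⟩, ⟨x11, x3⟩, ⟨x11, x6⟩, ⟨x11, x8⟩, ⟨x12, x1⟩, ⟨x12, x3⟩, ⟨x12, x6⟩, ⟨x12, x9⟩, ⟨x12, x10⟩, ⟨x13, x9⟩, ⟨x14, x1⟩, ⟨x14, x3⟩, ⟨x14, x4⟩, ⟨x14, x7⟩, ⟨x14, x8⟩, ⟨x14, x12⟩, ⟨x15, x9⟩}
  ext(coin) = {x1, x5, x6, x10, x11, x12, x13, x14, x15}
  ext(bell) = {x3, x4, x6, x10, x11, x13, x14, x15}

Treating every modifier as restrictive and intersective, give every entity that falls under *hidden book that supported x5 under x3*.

{x1, x6, x11}

⟦that supported x5⟧ = {x : ⟨x, x5⟩ ∈ ⟦supported⟧} = {x1, x2, x3, x4, x5, x6, x7, x10, x11, x15}
⟦under x3⟧ = {x : ⟨x, x3⟩ ∈ ⟦under⟧} = {x1, x2, x4, x5, x6, x7, x8, x10, x11, x12, x14}
⟦book⟧ = {x1, x2, x3, x4, x6, x7, x10, x11, x12, x13, x14, x15}
… ∩ ⟦that supported x5⟧ = {x1, x2, x3, x4, x6, x7, x10, x11, x12, x13, x14, x15} ∩ {x1, x2, x3, x4, x5, x6, x7, x10, x11, x15} = {x1, x2, x3, x4, x6, x7, x10, x11, x15}
… ∩ ⟦under x3⟧ = {x1, x2, x3, x4, x6, x7, x10, x11, x15} ∩ {x1, x2, x4, x5, x6, x7, x8, x10, x11, x12, x14} = {x1, x2, x4, x6, x7, x10, x11}
… ∩ ⟦hidden⟧ = {x1, x2, x4, x6, x7, x10, x11} ∩ {x1, x5, x6, x8, x11, x12} = {x1, x6, x11}
So ⟦hidden book that supported x5 under x3⟧ = {x1, x6, x11}.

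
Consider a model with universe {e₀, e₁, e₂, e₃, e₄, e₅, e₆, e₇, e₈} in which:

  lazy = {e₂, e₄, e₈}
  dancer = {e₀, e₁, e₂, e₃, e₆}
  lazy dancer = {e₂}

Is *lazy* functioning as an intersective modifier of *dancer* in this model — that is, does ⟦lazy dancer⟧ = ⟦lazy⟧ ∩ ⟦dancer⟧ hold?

yes

⟦lazy⟧ ∩ ⟦dancer⟧ = {e₂, e₄, e₈} ∩ {e₀, e₁, e₂, e₃, e₆} = {e₂}
Observed ⟦lazy dancer⟧ = {e₂}.
These coincide, so the modifier is intersective here.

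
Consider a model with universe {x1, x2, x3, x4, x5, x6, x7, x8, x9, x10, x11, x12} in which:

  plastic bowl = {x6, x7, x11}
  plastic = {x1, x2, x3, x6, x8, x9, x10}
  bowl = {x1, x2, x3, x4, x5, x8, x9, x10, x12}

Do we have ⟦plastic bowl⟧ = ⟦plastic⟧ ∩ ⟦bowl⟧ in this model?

⟦plastic⟧ ∩ ⟦bowl⟧ = {x1, x2, x3, x6, x8, x9, x10} ∩ {x1, x2, x3, x4, x5, x8, x9, x10, x12} = {x1, x2, x3, x8, x9, x10}
Observed ⟦plastic bowl⟧ = {x6, x7, x11}.
These differ, so the modifier is not intersective in this model.

no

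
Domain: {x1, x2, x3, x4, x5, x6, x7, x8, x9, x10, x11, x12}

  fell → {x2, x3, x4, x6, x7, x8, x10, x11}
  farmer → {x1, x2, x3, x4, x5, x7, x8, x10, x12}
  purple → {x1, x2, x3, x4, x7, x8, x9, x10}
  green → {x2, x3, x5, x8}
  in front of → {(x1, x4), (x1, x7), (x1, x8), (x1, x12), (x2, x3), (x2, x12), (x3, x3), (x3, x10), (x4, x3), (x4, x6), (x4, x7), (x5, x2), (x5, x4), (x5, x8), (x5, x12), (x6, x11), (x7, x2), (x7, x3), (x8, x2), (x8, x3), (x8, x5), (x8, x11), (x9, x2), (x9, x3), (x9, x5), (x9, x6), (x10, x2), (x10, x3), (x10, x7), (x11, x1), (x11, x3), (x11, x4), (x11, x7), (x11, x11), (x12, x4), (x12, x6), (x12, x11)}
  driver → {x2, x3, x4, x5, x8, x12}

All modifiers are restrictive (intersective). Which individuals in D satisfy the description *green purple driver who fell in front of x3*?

⟦who fell⟧ = ⟦fell⟧ = {x2, x3, x4, x6, x7, x8, x10, x11}
⟦in front of x3⟧ = {x : ⟨x, x3⟩ ∈ ⟦in front of⟧} = {x2, x3, x4, x7, x8, x9, x10, x11}
⟦driver⟧ = {x2, x3, x4, x5, x8, x12}
… ∩ ⟦who fell⟧ = {x2, x3, x4, x5, x8, x12} ∩ {x2, x3, x4, x6, x7, x8, x10, x11} = {x2, x3, x4, x8}
… ∩ ⟦in front of x3⟧ = {x2, x3, x4, x8} ∩ {x2, x3, x4, x7, x8, x9, x10, x11} = {x2, x3, x4, x8}
… ∩ ⟦green⟧ = {x2, x3, x4, x8} ∩ {x2, x3, x5, x8} = {x2, x3, x8}
… ∩ ⟦purple⟧ = {x2, x3, x8} ∩ {x1, x2, x3, x4, x7, x8, x9, x10} = {x2, x3, x8}
So ⟦green purple driver who fell in front of x3⟧ = {x2, x3, x8}.

{x2, x3, x8}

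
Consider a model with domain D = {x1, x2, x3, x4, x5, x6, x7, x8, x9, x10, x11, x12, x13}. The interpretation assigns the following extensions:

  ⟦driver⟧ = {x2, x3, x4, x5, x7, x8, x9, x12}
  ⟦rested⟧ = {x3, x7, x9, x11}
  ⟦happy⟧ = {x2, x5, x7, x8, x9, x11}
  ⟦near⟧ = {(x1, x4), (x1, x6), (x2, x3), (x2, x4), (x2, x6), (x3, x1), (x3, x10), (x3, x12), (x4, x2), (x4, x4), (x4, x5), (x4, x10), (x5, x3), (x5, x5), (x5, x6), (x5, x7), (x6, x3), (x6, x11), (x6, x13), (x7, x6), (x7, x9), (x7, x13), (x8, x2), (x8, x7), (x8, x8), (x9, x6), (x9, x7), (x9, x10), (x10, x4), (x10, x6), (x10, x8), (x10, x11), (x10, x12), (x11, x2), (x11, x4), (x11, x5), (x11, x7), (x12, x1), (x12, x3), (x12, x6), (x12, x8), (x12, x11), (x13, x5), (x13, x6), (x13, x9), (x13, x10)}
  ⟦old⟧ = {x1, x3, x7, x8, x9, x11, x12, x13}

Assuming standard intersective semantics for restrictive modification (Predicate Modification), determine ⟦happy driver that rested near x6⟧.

{x7, x9}

⟦that rested⟧ = ⟦rested⟧ = {x3, x7, x9, x11}
⟦near x6⟧ = {x : ⟨x, x6⟩ ∈ ⟦near⟧} = {x1, x2, x5, x7, x9, x10, x12, x13}
⟦driver⟧ = {x2, x3, x4, x5, x7, x8, x9, x12}
… ∩ ⟦that rested⟧ = {x2, x3, x4, x5, x7, x8, x9, x12} ∩ {x3, x7, x9, x11} = {x3, x7, x9}
… ∩ ⟦near x6⟧ = {x3, x7, x9} ∩ {x1, x2, x5, x7, x9, x10, x12, x13} = {x7, x9}
… ∩ ⟦happy⟧ = {x7, x9} ∩ {x2, x5, x7, x8, x9, x11} = {x7, x9}
So ⟦happy driver that rested near x6⟧ = {x7, x9}.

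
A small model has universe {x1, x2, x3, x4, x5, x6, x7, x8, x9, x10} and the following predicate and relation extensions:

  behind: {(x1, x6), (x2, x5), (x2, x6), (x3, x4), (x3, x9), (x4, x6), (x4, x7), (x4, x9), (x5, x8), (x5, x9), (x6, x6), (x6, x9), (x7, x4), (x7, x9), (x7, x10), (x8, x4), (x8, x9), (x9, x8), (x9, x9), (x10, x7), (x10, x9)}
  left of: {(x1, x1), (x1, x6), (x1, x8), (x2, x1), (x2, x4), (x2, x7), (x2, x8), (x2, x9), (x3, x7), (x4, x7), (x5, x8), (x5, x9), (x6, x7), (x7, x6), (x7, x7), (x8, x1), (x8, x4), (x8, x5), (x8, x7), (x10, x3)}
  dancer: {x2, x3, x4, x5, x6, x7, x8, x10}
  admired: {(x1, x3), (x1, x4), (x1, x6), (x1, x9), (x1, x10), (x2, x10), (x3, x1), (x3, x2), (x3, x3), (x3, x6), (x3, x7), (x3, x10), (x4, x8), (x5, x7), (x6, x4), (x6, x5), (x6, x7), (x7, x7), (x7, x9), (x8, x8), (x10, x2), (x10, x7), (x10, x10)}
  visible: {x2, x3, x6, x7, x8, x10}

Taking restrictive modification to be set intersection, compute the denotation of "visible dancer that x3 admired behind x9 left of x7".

⟦that x3 admired⟧ = {x : ⟨x3, x⟩ ∈ ⟦admired⟧} = {x1, x2, x3, x6, x7, x10}
⟦behind x9⟧ = {x : ⟨x, x9⟩ ∈ ⟦behind⟧} = {x3, x4, x5, x6, x7, x8, x9, x10}
⟦left of x7⟧ = {x : ⟨x, x7⟩ ∈ ⟦left of⟧} = {x2, x3, x4, x6, x7, x8}
⟦dancer⟧ = {x2, x3, x4, x5, x6, x7, x8, x10}
… ∩ ⟦that x3 admired⟧ = {x2, x3, x4, x5, x6, x7, x8, x10} ∩ {x1, x2, x3, x6, x7, x10} = {x2, x3, x6, x7, x10}
… ∩ ⟦behind x9⟧ = {x2, x3, x6, x7, x10} ∩ {x3, x4, x5, x6, x7, x8, x9, x10} = {x3, x6, x7, x10}
… ∩ ⟦left of x7⟧ = {x3, x6, x7, x10} ∩ {x2, x3, x4, x6, x7, x8} = {x3, x6, x7}
… ∩ ⟦visible⟧ = {x3, x6, x7} ∩ {x2, x3, x6, x7, x8, x10} = {x3, x6, x7}
So ⟦visible dancer that x3 admired behind x9 left of x7⟧ = {x3, x6, x7}.

{x3, x6, x7}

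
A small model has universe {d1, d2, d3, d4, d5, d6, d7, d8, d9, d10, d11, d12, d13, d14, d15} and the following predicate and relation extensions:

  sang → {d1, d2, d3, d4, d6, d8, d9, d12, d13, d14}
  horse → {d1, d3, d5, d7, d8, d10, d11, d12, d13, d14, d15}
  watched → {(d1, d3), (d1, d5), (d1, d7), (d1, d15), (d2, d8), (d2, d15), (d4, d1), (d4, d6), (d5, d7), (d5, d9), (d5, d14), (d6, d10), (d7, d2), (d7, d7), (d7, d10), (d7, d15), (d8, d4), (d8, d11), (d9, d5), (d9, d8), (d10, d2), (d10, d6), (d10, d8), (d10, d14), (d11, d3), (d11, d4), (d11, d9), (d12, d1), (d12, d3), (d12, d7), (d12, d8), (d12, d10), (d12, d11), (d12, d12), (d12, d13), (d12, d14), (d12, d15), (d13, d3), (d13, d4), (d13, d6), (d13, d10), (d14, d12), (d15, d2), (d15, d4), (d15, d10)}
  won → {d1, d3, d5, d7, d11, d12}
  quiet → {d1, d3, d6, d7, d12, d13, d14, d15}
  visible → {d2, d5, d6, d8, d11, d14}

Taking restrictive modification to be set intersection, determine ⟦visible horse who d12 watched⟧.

{d8, d11, d14}

⟦who d12 watched⟧ = {x : ⟨d12, x⟩ ∈ ⟦watched⟧} = {d1, d3, d7, d8, d10, d11, d12, d13, d14, d15}
⟦horse⟧ = {d1, d3, d5, d7, d8, d10, d11, d12, d13, d14, d15}
… ∩ ⟦who d12 watched⟧ = {d1, d3, d5, d7, d8, d10, d11, d12, d13, d14, d15} ∩ {d1, d3, d7, d8, d10, d11, d12, d13, d14, d15} = {d1, d3, d7, d8, d10, d11, d12, d13, d14, d15}
… ∩ ⟦visible⟧ = {d1, d3, d7, d8, d10, d11, d12, d13, d14, d15} ∩ {d2, d5, d6, d8, d11, d14} = {d8, d11, d14}
So ⟦visible horse who d12 watched⟧ = {d8, d11, d14}.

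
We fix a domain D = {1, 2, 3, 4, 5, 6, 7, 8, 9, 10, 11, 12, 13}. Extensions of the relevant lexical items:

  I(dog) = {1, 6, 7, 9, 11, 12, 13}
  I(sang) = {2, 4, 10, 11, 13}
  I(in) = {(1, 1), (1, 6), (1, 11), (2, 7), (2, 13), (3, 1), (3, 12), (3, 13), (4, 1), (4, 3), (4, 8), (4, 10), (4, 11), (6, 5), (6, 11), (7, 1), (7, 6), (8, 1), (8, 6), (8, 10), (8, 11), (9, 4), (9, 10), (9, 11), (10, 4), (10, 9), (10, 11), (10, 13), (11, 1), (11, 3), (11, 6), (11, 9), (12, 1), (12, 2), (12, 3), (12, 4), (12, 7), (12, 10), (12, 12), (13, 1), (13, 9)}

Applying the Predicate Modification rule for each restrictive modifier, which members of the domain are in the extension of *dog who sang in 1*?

⟦who sang⟧ = ⟦sang⟧ = {2, 4, 10, 11, 13}
⟦in 1⟧ = {x : ⟨x, 1⟩ ∈ ⟦in⟧} = {1, 3, 4, 7, 8, 11, 12, 13}
⟦dog⟧ = {1, 6, 7, 9, 11, 12, 13}
… ∩ ⟦who sang⟧ = {1, 6, 7, 9, 11, 12, 13} ∩ {2, 4, 10, 11, 13} = {11, 13}
… ∩ ⟦in 1⟧ = {11, 13} ∩ {1, 3, 4, 7, 8, 11, 12, 13} = {11, 13}
So ⟦dog who sang in 1⟧ = {11, 13}.

{11, 13}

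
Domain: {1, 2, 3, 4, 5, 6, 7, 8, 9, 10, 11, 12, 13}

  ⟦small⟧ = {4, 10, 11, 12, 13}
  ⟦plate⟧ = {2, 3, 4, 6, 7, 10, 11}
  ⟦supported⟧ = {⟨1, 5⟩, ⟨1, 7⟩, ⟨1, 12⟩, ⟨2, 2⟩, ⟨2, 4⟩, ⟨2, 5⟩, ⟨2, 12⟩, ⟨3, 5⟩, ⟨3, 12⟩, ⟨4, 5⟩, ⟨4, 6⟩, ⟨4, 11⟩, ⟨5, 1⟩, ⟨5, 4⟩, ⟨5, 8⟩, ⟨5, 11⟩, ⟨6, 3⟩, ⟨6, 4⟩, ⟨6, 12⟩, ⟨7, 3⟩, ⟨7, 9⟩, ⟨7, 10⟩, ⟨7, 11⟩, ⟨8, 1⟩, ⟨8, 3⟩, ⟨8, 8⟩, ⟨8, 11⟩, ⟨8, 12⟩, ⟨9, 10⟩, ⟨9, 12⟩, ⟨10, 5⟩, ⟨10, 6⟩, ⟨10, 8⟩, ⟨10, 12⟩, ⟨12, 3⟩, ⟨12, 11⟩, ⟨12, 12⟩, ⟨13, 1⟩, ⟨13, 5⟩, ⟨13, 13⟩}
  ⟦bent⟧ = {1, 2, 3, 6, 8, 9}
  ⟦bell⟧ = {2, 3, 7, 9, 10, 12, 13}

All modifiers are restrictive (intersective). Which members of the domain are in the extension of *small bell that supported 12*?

⟦that supported 12⟧ = {x : ⟨x, 12⟩ ∈ ⟦supported⟧} = {1, 2, 3, 6, 8, 9, 10, 12}
⟦bell⟧ = {2, 3, 7, 9, 10, 12, 13}
… ∩ ⟦that supported 12⟧ = {2, 3, 7, 9, 10, 12, 13} ∩ {1, 2, 3, 6, 8, 9, 10, 12} = {2, 3, 9, 10, 12}
… ∩ ⟦small⟧ = {2, 3, 9, 10, 12} ∩ {4, 10, 11, 12, 13} = {10, 12}
So ⟦small bell that supported 12⟧ = {10, 12}.

{10, 12}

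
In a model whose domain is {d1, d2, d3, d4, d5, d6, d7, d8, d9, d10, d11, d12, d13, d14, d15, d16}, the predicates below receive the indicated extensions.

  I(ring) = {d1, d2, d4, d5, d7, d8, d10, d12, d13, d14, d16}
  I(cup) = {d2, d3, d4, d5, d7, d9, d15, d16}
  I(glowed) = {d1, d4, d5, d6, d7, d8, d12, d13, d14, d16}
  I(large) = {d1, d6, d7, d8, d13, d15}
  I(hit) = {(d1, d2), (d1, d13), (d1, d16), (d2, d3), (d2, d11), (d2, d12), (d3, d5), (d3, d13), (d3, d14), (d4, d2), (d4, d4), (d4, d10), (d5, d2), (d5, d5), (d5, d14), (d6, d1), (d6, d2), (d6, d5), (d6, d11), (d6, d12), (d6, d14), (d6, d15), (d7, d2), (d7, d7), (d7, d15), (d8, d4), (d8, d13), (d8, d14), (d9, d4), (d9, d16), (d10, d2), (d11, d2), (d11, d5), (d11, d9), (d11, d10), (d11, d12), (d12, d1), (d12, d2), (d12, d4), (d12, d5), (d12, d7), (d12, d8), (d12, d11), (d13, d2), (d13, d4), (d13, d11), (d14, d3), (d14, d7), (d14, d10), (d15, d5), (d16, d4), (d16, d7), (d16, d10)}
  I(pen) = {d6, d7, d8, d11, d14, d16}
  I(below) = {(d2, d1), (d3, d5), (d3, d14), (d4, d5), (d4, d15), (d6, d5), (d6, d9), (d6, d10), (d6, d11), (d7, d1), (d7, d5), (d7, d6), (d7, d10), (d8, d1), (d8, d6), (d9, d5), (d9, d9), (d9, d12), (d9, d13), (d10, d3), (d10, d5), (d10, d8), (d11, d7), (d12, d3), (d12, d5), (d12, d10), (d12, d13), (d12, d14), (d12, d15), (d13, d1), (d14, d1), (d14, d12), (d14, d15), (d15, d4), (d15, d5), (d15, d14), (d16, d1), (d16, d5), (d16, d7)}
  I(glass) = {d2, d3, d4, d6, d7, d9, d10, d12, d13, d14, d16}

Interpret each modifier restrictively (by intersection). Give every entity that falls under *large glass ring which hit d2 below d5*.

⟦which hit d2⟧ = {x : ⟨x, d2⟩ ∈ ⟦hit⟧} = {d1, d4, d5, d6, d7, d10, d11, d12, d13}
⟦below d5⟧ = {x : ⟨x, d5⟩ ∈ ⟦below⟧} = {d3, d4, d6, d7, d9, d10, d12, d15, d16}
⟦ring⟧ = {d1, d2, d4, d5, d7, d8, d10, d12, d13, d14, d16}
… ∩ ⟦which hit d2⟧ = {d1, d2, d4, d5, d7, d8, d10, d12, d13, d14, d16} ∩ {d1, d4, d5, d6, d7, d10, d11, d12, d13} = {d1, d4, d5, d7, d10, d12, d13}
… ∩ ⟦below d5⟧ = {d1, d4, d5, d7, d10, d12, d13} ∩ {d3, d4, d6, d7, d9, d10, d12, d15, d16} = {d4, d7, d10, d12}
… ∩ ⟦large⟧ = {d4, d7, d10, d12} ∩ {d1, d6, d7, d8, d13, d15} = {d7}
… ∩ ⟦glass⟧ = {d7} ∩ {d2, d3, d4, d6, d7, d9, d10, d12, d13, d14, d16} = {d7}
So ⟦large glass ring which hit d2 below d5⟧ = {d7}.

{d7}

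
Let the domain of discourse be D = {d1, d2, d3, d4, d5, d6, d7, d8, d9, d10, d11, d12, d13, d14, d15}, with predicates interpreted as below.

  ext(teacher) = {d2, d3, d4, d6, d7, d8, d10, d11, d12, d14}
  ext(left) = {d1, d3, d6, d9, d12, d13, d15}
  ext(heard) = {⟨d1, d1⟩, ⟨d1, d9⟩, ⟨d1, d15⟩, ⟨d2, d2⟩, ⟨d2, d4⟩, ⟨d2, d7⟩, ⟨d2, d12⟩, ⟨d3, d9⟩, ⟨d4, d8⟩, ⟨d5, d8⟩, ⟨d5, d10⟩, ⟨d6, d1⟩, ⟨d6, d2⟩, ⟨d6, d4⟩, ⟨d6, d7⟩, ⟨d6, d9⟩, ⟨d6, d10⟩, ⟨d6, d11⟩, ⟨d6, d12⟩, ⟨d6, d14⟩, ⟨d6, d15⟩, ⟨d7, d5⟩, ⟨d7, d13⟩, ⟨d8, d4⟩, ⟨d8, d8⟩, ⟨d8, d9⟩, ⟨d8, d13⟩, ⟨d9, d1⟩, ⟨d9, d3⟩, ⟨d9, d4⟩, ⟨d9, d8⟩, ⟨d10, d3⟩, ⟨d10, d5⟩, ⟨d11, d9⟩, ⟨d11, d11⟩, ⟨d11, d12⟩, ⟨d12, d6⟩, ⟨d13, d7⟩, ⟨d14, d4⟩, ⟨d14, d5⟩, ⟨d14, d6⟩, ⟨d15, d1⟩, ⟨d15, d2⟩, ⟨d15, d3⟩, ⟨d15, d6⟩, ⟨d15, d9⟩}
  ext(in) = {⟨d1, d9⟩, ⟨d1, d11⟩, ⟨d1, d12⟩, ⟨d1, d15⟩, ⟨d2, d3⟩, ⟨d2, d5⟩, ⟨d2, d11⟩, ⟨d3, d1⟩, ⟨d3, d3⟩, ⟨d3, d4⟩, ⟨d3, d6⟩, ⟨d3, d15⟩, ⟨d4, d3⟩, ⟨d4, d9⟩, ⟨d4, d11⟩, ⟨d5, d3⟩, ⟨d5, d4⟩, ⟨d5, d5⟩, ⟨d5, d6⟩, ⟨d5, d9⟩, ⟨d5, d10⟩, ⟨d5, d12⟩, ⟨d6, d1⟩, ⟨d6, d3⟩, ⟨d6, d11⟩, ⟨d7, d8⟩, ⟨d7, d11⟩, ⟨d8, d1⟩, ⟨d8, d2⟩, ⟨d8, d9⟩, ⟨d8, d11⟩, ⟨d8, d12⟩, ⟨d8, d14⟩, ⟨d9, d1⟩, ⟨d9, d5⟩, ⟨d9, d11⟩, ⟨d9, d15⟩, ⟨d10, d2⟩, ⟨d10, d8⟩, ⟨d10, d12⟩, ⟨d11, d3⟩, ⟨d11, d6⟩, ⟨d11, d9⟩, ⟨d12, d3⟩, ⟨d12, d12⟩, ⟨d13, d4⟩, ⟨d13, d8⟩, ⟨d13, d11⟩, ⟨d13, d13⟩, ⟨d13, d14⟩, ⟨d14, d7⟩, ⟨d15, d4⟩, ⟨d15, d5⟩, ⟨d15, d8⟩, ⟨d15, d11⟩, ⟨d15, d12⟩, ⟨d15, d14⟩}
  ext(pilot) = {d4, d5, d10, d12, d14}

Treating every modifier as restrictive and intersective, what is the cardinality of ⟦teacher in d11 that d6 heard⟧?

⟦in d11⟧ = {x : ⟨x, d11⟩ ∈ ⟦in⟧} = {d1, d2, d4, d6, d7, d8, d9, d13, d15}
⟦that d6 heard⟧ = {x : ⟨d6, x⟩ ∈ ⟦heard⟧} = {d1, d2, d4, d7, d9, d10, d11, d12, d14, d15}
⟦teacher⟧ = {d2, d3, d4, d6, d7, d8, d10, d11, d12, d14}
… ∩ ⟦in d11⟧ = {d2, d3, d4, d6, d7, d8, d10, d11, d12, d14} ∩ {d1, d2, d4, d6, d7, d8, d9, d13, d15} = {d2, d4, d6, d7, d8}
… ∩ ⟦that d6 heard⟧ = {d2, d4, d6, d7, d8} ∩ {d1, d2, d4, d7, d9, d10, d11, d12, d14, d15} = {d2, d4, d7}
⟦teacher in d11 that d6 heard⟧ = {d2, d4, d7}, so the cardinality is 3.

3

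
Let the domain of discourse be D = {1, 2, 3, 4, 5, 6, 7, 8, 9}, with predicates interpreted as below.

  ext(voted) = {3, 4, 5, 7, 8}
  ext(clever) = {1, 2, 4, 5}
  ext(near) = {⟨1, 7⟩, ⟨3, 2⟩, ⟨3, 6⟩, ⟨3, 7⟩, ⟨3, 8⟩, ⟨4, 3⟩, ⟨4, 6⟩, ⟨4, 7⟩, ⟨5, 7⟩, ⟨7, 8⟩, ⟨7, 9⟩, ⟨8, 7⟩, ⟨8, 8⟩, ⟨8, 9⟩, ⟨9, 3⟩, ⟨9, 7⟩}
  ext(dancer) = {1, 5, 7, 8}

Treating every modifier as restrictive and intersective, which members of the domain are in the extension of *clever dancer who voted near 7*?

⟦who voted⟧ = ⟦voted⟧ = {3, 4, 5, 7, 8}
⟦near 7⟧ = {x : ⟨x, 7⟩ ∈ ⟦near⟧} = {1, 3, 4, 5, 8, 9}
⟦dancer⟧ = {1, 5, 7, 8}
… ∩ ⟦who voted⟧ = {1, 5, 7, 8} ∩ {3, 4, 5, 7, 8} = {5, 7, 8}
… ∩ ⟦near 7⟧ = {5, 7, 8} ∩ {1, 3, 4, 5, 8, 9} = {5, 8}
… ∩ ⟦clever⟧ = {5, 8} ∩ {1, 2, 4, 5} = {5}
So ⟦clever dancer who voted near 7⟧ = {5}.

{5}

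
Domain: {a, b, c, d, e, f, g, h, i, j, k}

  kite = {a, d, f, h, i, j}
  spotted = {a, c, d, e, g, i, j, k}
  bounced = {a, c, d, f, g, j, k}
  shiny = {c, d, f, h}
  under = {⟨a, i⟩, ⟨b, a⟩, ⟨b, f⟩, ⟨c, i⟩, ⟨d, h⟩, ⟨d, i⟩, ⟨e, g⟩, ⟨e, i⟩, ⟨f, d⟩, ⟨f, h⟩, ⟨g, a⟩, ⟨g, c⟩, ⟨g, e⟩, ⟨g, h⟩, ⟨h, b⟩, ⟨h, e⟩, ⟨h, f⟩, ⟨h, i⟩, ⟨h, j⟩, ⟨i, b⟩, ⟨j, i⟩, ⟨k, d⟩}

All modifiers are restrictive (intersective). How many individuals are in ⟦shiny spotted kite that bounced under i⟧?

1

⟦that bounced⟧ = ⟦bounced⟧ = {a, c, d, f, g, j, k}
⟦under i⟧ = {x : ⟨x, i⟩ ∈ ⟦under⟧} = {a, c, d, e, h, j}
⟦kite⟧ = {a, d, f, h, i, j}
… ∩ ⟦that bounced⟧ = {a, d, f, h, i, j} ∩ {a, c, d, f, g, j, k} = {a, d, f, j}
… ∩ ⟦under i⟧ = {a, d, f, j} ∩ {a, c, d, e, h, j} = {a, d, j}
… ∩ ⟦shiny⟧ = {a, d, j} ∩ {c, d, f, h} = {d}
… ∩ ⟦spotted⟧ = {d} ∩ {a, c, d, e, g, i, j, k} = {d}
⟦shiny spotted kite that bounced under i⟧ = {d}, so the cardinality is 1.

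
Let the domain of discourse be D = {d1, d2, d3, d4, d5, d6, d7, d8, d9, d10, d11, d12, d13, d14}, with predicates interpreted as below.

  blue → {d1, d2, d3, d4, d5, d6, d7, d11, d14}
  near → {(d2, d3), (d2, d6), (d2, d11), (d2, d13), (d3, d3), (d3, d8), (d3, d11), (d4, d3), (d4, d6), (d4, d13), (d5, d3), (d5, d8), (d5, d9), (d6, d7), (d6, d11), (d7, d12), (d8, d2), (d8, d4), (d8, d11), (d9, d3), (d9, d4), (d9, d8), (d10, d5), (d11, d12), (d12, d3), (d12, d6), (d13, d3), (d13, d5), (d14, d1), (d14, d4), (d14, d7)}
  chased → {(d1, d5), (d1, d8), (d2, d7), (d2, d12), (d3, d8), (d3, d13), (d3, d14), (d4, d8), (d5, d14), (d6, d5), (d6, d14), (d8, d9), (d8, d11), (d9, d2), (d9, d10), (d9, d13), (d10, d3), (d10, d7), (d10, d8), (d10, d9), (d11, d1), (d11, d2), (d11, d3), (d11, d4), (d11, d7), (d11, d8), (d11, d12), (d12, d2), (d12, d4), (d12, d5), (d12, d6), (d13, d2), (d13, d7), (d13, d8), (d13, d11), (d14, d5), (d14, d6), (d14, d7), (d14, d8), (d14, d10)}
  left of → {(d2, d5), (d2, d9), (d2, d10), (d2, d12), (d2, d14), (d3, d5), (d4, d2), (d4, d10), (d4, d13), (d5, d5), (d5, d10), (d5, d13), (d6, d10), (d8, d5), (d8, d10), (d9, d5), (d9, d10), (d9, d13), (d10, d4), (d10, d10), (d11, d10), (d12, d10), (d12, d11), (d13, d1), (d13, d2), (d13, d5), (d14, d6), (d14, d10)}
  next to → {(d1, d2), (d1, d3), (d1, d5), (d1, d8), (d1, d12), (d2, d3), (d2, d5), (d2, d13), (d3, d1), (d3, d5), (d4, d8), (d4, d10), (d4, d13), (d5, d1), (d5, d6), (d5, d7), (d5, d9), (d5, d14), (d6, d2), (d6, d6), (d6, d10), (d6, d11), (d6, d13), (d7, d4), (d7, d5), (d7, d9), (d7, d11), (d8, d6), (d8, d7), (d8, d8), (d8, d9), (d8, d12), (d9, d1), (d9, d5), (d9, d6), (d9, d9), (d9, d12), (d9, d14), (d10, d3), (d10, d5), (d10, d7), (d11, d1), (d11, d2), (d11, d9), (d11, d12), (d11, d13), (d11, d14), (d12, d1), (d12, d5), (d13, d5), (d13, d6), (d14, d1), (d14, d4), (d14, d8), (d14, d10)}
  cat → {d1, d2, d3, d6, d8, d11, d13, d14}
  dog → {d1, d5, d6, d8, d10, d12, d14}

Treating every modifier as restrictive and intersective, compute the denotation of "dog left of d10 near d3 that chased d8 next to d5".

{}

⟦left of d10⟧ = {x : ⟨x, d10⟩ ∈ ⟦left of⟧} = {d2, d4, d5, d6, d8, d9, d10, d11, d12, d14}
⟦near d3⟧ = {x : ⟨x, d3⟩ ∈ ⟦near⟧} = {d2, d3, d4, d5, d9, d12, d13}
⟦that chased d8⟧ = {x : ⟨x, d8⟩ ∈ ⟦chased⟧} = {d1, d3, d4, d10, d11, d13, d14}
⟦next to d5⟧ = {x : ⟨x, d5⟩ ∈ ⟦next to⟧} = {d1, d2, d3, d7, d9, d10, d12, d13}
⟦dog⟧ = {d1, d5, d6, d8, d10, d12, d14}
… ∩ ⟦left of d10⟧ = {d1, d5, d6, d8, d10, d12, d14} ∩ {d2, d4, d5, d6, d8, d9, d10, d11, d12, d14} = {d5, d6, d8, d10, d12, d14}
… ∩ ⟦near d3⟧ = {d5, d6, d8, d10, d12, d14} ∩ {d2, d3, d4, d5, d9, d12, d13} = {d5, d12}
… ∩ ⟦that chased d8⟧ = {d5, d12} ∩ {d1, d3, d4, d10, d11, d13, d14} = ∅
… ∩ ⟦next to d5⟧ = ∅ ∩ {d1, d2, d3, d7, d9, d10, d12, d13} = ∅
So ⟦dog left of d10 near d3 that chased d8 next to d5⟧ = {}.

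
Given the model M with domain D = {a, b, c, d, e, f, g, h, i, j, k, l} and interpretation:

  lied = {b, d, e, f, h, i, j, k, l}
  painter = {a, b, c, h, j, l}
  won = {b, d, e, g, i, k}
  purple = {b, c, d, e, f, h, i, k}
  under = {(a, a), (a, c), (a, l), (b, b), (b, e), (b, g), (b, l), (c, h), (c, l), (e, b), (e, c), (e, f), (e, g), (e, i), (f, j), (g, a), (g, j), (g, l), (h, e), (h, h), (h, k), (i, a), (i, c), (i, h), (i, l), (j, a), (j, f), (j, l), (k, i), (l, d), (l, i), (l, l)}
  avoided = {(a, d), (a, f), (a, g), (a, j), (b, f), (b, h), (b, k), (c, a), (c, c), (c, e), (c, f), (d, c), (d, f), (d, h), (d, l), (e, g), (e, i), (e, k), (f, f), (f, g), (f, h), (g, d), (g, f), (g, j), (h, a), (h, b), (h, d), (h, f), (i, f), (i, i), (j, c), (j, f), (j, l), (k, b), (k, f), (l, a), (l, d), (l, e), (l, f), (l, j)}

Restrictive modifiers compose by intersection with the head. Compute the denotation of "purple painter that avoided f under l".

{b, c}

⟦that avoided f⟧ = {x : ⟨x, f⟩ ∈ ⟦avoided⟧} = {a, b, c, d, f, g, h, i, j, k, l}
⟦under l⟧ = {x : ⟨x, l⟩ ∈ ⟦under⟧} = {a, b, c, g, i, j, l}
⟦painter⟧ = {a, b, c, h, j, l}
… ∩ ⟦that avoided f⟧ = {a, b, c, h, j, l} ∩ {a, b, c, d, f, g, h, i, j, k, l} = {a, b, c, h, j, l}
… ∩ ⟦under l⟧ = {a, b, c, h, j, l} ∩ {a, b, c, g, i, j, l} = {a, b, c, j, l}
… ∩ ⟦purple⟧ = {a, b, c, j, l} ∩ {b, c, d, e, f, h, i, k} = {b, c}
So ⟦purple painter that avoided f under l⟧ = {b, c}.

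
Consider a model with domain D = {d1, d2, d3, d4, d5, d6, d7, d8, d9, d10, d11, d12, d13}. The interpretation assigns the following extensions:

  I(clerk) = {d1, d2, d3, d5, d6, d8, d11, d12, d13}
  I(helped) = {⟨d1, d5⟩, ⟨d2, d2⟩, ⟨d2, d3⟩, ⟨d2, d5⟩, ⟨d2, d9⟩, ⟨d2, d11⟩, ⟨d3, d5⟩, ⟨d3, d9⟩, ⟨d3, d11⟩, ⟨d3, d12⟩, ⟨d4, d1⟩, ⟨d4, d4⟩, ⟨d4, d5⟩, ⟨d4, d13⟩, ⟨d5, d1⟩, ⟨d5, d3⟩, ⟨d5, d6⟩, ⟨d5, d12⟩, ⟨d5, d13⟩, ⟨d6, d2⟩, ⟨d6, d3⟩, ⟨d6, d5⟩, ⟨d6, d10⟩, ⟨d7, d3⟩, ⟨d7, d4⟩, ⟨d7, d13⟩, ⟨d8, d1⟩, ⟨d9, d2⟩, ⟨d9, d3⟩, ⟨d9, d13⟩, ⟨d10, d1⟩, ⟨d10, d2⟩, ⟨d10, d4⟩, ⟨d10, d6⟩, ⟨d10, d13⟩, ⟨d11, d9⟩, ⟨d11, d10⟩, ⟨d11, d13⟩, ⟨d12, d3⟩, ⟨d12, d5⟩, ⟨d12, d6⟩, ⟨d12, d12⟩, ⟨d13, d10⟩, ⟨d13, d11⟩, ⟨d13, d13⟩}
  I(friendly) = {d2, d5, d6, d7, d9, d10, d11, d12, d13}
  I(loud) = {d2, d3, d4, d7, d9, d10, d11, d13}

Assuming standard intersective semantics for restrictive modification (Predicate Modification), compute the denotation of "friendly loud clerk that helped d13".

⟦that helped d13⟧ = {x : ⟨x, d13⟩ ∈ ⟦helped⟧} = {d4, d5, d7, d9, d10, d11, d13}
⟦clerk⟧ = {d1, d2, d3, d5, d6, d8, d11, d12, d13}
… ∩ ⟦that helped d13⟧ = {d1, d2, d3, d5, d6, d8, d11, d12, d13} ∩ {d4, d5, d7, d9, d10, d11, d13} = {d5, d11, d13}
… ∩ ⟦friendly⟧ = {d5, d11, d13} ∩ {d2, d5, d6, d7, d9, d10, d11, d12, d13} = {d5, d11, d13}
… ∩ ⟦loud⟧ = {d5, d11, d13} ∩ {d2, d3, d4, d7, d9, d10, d11, d13} = {d11, d13}
So ⟦friendly loud clerk that helped d13⟧ = {d11, d13}.

{d11, d13}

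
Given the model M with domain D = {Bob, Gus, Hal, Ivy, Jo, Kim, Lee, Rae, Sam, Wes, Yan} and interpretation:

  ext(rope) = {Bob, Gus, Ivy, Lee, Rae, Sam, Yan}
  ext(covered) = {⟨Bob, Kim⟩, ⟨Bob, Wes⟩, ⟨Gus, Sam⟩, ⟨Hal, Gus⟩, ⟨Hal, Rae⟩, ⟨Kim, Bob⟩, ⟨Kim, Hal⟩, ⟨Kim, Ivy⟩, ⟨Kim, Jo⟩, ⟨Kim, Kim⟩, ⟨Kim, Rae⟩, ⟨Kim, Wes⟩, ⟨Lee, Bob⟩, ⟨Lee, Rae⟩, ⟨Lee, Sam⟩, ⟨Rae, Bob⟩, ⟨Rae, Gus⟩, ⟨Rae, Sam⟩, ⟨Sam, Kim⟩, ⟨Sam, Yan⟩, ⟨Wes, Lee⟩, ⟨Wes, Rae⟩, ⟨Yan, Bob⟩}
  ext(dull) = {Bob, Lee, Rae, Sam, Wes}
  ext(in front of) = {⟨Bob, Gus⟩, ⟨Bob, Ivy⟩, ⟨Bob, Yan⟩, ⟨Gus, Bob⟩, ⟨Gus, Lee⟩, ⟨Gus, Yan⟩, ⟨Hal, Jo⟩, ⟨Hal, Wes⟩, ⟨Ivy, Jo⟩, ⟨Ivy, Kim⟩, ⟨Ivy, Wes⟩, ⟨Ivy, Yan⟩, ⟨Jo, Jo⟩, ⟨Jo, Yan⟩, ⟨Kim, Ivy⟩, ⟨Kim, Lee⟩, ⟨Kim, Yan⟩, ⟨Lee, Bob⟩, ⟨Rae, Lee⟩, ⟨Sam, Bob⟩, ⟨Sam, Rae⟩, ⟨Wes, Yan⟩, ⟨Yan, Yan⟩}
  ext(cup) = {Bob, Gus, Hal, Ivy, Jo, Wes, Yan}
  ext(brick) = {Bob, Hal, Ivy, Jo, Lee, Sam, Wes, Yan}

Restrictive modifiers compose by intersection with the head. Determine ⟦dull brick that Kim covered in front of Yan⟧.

⟦that Kim covered⟧ = {x : ⟨Kim, x⟩ ∈ ⟦covered⟧} = {Bob, Hal, Ivy, Jo, Kim, Rae, Wes}
⟦in front of Yan⟧ = {x : ⟨x, Yan⟩ ∈ ⟦in front of⟧} = {Bob, Gus, Ivy, Jo, Kim, Wes, Yan}
⟦brick⟧ = {Bob, Hal, Ivy, Jo, Lee, Sam, Wes, Yan}
… ∩ ⟦that Kim covered⟧ = {Bob, Hal, Ivy, Jo, Lee, Sam, Wes, Yan} ∩ {Bob, Hal, Ivy, Jo, Kim, Rae, Wes} = {Bob, Hal, Ivy, Jo, Wes}
… ∩ ⟦in front of Yan⟧ = {Bob, Hal, Ivy, Jo, Wes} ∩ {Bob, Gus, Ivy, Jo, Kim, Wes, Yan} = {Bob, Ivy, Jo, Wes}
… ∩ ⟦dull⟧ = {Bob, Ivy, Jo, Wes} ∩ {Bob, Lee, Rae, Sam, Wes} = {Bob, Wes}
So ⟦dull brick that Kim covered in front of Yan⟧ = {Bob, Wes}.

{Bob, Wes}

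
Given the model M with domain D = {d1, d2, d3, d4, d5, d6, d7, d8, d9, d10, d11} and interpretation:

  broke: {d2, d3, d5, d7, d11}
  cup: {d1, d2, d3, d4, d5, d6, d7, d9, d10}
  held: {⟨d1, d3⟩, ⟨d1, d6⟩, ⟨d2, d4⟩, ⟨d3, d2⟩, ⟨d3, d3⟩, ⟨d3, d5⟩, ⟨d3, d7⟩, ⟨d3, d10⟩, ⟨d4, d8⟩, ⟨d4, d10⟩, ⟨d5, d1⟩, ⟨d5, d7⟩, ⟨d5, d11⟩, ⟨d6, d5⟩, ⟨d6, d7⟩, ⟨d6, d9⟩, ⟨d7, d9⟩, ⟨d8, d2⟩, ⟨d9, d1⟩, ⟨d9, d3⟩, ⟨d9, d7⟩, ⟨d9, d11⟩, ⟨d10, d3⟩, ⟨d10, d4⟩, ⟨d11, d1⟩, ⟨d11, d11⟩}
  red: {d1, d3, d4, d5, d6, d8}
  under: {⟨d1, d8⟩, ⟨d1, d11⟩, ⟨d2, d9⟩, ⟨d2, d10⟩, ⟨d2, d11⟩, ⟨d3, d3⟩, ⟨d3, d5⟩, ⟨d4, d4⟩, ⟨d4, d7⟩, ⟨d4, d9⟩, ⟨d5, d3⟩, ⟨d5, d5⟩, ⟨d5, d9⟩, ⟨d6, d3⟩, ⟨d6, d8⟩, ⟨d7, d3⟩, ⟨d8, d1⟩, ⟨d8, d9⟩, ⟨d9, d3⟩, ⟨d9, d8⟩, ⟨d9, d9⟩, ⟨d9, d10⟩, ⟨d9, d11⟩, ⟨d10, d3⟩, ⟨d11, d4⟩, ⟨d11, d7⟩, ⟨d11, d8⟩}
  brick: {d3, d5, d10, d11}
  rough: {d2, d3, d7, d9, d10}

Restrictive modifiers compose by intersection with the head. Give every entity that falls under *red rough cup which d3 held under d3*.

{d3}

⟦which d3 held⟧ = {x : ⟨d3, x⟩ ∈ ⟦held⟧} = {d2, d3, d5, d7, d10}
⟦under d3⟧ = {x : ⟨x, d3⟩ ∈ ⟦under⟧} = {d3, d5, d6, d7, d9, d10}
⟦cup⟧ = {d1, d2, d3, d4, d5, d6, d7, d9, d10}
… ∩ ⟦which d3 held⟧ = {d1, d2, d3, d4, d5, d6, d7, d9, d10} ∩ {d2, d3, d5, d7, d10} = {d2, d3, d5, d7, d10}
… ∩ ⟦under d3⟧ = {d2, d3, d5, d7, d10} ∩ {d3, d5, d6, d7, d9, d10} = {d3, d5, d7, d10}
… ∩ ⟦red⟧ = {d3, d5, d7, d10} ∩ {d1, d3, d4, d5, d6, d8} = {d3, d5}
… ∩ ⟦rough⟧ = {d3, d5} ∩ {d2, d3, d7, d9, d10} = {d3}
So ⟦red rough cup which d3 held under d3⟧ = {d3}.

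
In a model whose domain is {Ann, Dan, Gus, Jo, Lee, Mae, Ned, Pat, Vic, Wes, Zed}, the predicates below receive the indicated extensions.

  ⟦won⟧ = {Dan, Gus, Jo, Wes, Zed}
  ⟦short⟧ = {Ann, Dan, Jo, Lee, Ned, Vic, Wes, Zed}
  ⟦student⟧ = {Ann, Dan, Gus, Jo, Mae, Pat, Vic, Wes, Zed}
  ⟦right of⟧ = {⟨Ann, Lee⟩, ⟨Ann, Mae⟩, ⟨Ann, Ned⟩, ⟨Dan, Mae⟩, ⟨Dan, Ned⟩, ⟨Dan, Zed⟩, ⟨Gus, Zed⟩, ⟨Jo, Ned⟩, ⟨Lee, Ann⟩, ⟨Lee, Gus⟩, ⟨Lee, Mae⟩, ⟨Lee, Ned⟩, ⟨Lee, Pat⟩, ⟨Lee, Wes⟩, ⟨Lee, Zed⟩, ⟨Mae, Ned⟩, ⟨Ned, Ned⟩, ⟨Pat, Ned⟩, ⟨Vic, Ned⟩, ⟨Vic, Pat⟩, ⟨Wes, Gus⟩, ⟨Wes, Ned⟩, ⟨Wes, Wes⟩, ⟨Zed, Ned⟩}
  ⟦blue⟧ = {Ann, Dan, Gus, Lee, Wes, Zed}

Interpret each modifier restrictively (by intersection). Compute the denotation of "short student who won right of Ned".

{Dan, Jo, Wes, Zed}

⟦who won⟧ = ⟦won⟧ = {Dan, Gus, Jo, Wes, Zed}
⟦right of Ned⟧ = {x : ⟨x, Ned⟩ ∈ ⟦right of⟧} = {Ann, Dan, Jo, Lee, Mae, Ned, Pat, Vic, Wes, Zed}
⟦student⟧ = {Ann, Dan, Gus, Jo, Mae, Pat, Vic, Wes, Zed}
… ∩ ⟦who won⟧ = {Ann, Dan, Gus, Jo, Mae, Pat, Vic, Wes, Zed} ∩ {Dan, Gus, Jo, Wes, Zed} = {Dan, Gus, Jo, Wes, Zed}
… ∩ ⟦right of Ned⟧ = {Dan, Gus, Jo, Wes, Zed} ∩ {Ann, Dan, Jo, Lee, Mae, Ned, Pat, Vic, Wes, Zed} = {Dan, Jo, Wes, Zed}
… ∩ ⟦short⟧ = {Dan, Jo, Wes, Zed} ∩ {Ann, Dan, Jo, Lee, Ned, Vic, Wes, Zed} = {Dan, Jo, Wes, Zed}
So ⟦short student who won right of Ned⟧ = {Dan, Jo, Wes, Zed}.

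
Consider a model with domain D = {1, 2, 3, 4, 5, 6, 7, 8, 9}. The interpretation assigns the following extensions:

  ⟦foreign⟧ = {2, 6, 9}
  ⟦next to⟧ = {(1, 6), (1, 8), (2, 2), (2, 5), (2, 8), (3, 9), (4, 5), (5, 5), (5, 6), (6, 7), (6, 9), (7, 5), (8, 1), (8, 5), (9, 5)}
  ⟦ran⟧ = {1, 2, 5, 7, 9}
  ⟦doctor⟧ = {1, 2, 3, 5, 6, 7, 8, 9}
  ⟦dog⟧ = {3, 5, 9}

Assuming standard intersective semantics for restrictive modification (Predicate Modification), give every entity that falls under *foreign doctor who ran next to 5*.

⟦who ran⟧ = ⟦ran⟧ = {1, 2, 5, 7, 9}
⟦next to 5⟧ = {x : ⟨x, 5⟩ ∈ ⟦next to⟧} = {2, 4, 5, 7, 8, 9}
⟦doctor⟧ = {1, 2, 3, 5, 6, 7, 8, 9}
… ∩ ⟦who ran⟧ = {1, 2, 3, 5, 6, 7, 8, 9} ∩ {1, 2, 5, 7, 9} = {1, 2, 5, 7, 9}
… ∩ ⟦next to 5⟧ = {1, 2, 5, 7, 9} ∩ {2, 4, 5, 7, 8, 9} = {2, 5, 7, 9}
… ∩ ⟦foreign⟧ = {2, 5, 7, 9} ∩ {2, 6, 9} = {2, 9}
So ⟦foreign doctor who ran next to 5⟧ = {2, 9}.

{2, 9}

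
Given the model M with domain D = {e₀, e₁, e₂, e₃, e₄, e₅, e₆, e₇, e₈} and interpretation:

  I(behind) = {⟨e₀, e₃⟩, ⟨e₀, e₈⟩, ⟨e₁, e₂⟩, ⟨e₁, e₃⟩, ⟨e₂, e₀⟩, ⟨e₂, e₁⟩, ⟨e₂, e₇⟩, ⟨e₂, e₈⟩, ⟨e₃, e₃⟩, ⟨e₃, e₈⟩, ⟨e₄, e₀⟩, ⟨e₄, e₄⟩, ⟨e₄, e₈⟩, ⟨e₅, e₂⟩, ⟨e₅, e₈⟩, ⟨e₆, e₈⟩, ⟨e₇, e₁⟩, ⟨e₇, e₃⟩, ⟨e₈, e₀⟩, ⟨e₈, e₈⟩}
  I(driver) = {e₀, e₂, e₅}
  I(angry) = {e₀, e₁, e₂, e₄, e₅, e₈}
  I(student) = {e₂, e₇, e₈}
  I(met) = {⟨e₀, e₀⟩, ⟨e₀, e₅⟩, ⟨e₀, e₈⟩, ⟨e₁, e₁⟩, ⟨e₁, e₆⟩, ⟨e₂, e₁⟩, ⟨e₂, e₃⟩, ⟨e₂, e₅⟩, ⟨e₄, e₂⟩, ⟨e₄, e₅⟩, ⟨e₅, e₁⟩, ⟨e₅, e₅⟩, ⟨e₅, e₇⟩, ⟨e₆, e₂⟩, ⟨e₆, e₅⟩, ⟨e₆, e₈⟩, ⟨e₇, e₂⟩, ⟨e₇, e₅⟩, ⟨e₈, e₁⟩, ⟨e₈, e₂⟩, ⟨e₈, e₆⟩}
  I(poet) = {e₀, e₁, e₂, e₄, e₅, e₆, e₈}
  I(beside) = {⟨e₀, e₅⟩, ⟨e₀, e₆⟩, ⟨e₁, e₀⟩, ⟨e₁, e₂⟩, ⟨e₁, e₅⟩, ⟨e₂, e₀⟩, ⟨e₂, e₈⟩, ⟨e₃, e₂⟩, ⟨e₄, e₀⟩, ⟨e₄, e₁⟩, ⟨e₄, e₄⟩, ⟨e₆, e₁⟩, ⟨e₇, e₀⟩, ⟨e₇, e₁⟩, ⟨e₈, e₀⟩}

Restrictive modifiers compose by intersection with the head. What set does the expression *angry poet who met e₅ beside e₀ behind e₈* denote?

⟦who met e₅⟧ = {x : ⟨x, e₅⟩ ∈ ⟦met⟧} = {e₀, e₂, e₄, e₅, e₆, e₇}
⟦beside e₀⟧ = {x : ⟨x, e₀⟩ ∈ ⟦beside⟧} = {e₁, e₂, e₄, e₇, e₈}
⟦behind e₈⟧ = {x : ⟨x, e₈⟩ ∈ ⟦behind⟧} = {e₀, e₂, e₃, e₄, e₅, e₆, e₈}
⟦poet⟧ = {e₀, e₁, e₂, e₄, e₅, e₆, e₈}
… ∩ ⟦who met e₅⟧ = {e₀, e₁, e₂, e₄, e₅, e₆, e₈} ∩ {e₀, e₂, e₄, e₅, e₆, e₇} = {e₀, e₂, e₄, e₅, e₆}
… ∩ ⟦beside e₀⟧ = {e₀, e₂, e₄, e₅, e₆} ∩ {e₁, e₂, e₄, e₇, e₈} = {e₂, e₄}
… ∩ ⟦behind e₈⟧ = {e₂, e₄} ∩ {e₀, e₂, e₃, e₄, e₅, e₆, e₈} = {e₂, e₄}
… ∩ ⟦angry⟧ = {e₂, e₄} ∩ {e₀, e₁, e₂, e₄, e₅, e₈} = {e₂, e₄}
So ⟦angry poet who met e₅ beside e₀ behind e₈⟧ = {e₂, e₄}.

{e₂, e₄}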